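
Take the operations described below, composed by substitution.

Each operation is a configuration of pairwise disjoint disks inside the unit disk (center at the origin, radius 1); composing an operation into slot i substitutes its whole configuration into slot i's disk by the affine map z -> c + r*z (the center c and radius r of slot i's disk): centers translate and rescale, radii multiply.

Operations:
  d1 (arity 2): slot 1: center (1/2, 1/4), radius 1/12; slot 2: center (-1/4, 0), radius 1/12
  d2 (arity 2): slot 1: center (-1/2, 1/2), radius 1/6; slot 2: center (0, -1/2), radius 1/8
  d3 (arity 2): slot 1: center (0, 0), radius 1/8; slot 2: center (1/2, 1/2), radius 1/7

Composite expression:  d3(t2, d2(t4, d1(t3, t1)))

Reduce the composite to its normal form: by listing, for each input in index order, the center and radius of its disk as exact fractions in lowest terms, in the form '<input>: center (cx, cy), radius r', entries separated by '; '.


t1: center (111/224, 3/7), radius 1/672; t2: center (0, 0), radius 1/8; t3: center (57/112, 97/224), radius 1/672; t4: center (3/7, 4/7), radius 1/42

Only the slot chain above each t matters under d3; compose those maps.
t2: after 1 affine step, its disk has center (0, 0), radius 1/8
t4: after 2 affine steps, its disk has center (3/7, 4/7), radius 1/42
t3: after 3 affine steps, its disk has center (57/112, 97/224), radius 1/672
t1: after 3 affine steps, its disk has center (111/224, 3/7), radius 1/672


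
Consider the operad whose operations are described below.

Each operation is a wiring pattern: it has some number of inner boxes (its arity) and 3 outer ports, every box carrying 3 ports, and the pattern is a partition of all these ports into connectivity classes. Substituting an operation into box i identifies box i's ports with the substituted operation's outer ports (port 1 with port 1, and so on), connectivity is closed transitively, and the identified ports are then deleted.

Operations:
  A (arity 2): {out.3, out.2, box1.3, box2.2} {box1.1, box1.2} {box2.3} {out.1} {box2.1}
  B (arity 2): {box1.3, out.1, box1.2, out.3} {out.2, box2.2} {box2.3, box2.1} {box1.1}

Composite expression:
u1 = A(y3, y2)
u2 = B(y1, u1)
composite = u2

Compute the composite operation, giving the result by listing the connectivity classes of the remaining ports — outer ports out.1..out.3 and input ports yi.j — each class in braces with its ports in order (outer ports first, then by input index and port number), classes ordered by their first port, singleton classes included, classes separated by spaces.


{out.1, out.3, y1.2, y1.3} {out.2, y2.2, y3.3} {y1.1} {y2.1} {y2.3} {y3.1, y3.2}

After gluing at B, chains via deleted ports link the y-ports.
composing A on (y3, y2), with out.j its own outer ports: {out.1} {out.2, out.3, y2.2, y3.3} {y2.1} {y2.3} {y3.1, y3.2}
composing B on (y1, y3, y2), with out.j its own outer ports: {out.1, out.3, y1.2, y1.3} {out.2, y2.2, y3.3} {y1.1} {y2.1} {y2.3} {y3.1, y3.2}


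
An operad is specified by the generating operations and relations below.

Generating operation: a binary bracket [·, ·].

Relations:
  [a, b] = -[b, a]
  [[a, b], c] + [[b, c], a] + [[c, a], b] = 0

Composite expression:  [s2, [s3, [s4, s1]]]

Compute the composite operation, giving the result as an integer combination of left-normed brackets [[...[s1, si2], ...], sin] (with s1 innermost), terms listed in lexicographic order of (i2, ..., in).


A multilinear Lie element is pinned by s1-initial words (s1 innermost).
Composite bracket: [s2, [s3, [s4, s1]]]
Each bracket splits as ab - ba, giving 8 signed words (2^3 = 8).
Only words starting with s1 matter:
  from s1s4s3s2, sign -1: term -[[[s1, s4], s3], s2]

-[[[s1, s4], s3], s2]


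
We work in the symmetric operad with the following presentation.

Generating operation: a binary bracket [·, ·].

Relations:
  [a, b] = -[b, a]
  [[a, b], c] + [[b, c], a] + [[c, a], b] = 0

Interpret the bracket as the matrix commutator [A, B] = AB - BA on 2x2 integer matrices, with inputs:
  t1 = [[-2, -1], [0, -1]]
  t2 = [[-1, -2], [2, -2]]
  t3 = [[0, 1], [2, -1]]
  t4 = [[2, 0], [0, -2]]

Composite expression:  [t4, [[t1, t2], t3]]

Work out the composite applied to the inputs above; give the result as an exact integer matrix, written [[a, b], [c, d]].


[[0, -28], [-40, 0]]

[t1, t2] = [[-2, 3], [2, 2]]
[[t1, t2], t3] = [[4, -7], [10, -4]]
[t4, [[t1, t2], t3]] = [[0, -28], [-40, 0]]


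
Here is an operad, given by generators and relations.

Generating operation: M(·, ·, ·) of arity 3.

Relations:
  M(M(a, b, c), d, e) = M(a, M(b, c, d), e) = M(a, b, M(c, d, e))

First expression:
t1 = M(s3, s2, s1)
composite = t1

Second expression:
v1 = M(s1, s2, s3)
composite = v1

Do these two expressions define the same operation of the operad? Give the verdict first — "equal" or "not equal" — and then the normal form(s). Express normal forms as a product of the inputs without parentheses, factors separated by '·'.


not equal; the first gives s3 · s2 · s1 and the second s1 · s2 · s3

The first expression reduces to s3 · s2 · s1
The second expression reduces to s1 · s2 · s3
No match — not equal.


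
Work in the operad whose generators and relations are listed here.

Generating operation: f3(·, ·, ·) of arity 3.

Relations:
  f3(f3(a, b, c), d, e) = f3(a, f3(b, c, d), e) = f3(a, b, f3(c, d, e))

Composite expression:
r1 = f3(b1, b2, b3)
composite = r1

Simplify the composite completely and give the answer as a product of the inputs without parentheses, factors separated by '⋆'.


b1 ⋆ b2 ⋆ b3

Every regrouping of f3 is equal, so read the b-inputs in written order.
f3(b1, b2, b3) linearizes to b1 ⋆ b2 ⋆ b3


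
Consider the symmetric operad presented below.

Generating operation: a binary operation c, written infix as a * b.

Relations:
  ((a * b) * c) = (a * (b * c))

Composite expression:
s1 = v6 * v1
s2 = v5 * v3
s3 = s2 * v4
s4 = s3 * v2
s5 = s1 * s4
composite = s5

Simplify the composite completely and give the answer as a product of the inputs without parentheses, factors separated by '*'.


Associativity of c dissolves the nesting; only the v-input order survives.
(v6 * v1) spells out as v6 * v1
(v5 * v3) spells out as v5 * v3
((v5 * v3) * v4) spells out as v5 * v3 * v4
(((v5 * v3) * v4) * v2) spells out as v5 * v3 * v4 * v2
((v6 * v1) * (((v5 * v3) * v4) * v2)) spells out as v6 * v1 * v5 * v3 * v4 * v2

v6 * v1 * v5 * v3 * v4 * v2


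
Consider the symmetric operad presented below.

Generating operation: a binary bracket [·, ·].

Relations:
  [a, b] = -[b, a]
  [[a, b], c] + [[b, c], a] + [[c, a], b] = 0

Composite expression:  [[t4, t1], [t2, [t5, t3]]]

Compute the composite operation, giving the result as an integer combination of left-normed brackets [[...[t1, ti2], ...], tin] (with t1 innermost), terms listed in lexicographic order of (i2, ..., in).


[[[[t1, t4], t2], t3], t5] - [[[[t1, t4], t2], t5], t3] - [[[[t1, t4], t3], t5], t2] + [[[[t1, t4], t5], t3], t2]

A multilinear Lie element is pinned by t1-initial words (t1 innermost).
Composite bracket: [[t4, t1], [t2, [t5, t3]]]
Expanding via [a, b] = ab - ba: 16 signed words (2^4 = 16).
Coefficients come from the t1-initial words:
  from t1t4t2t3t5, sign +1: term +[[[[t1, t4], t2], t3], t5]
  from t1t4t2t5t3, sign -1: term -[[[[t1, t4], t2], t5], t3]
  from t1t4t3t5t2, sign -1: term -[[[[t1, t4], t3], t5], t2]
  from t1t4t5t3t2, sign +1: term +[[[[t1, t4], t5], t3], t2]


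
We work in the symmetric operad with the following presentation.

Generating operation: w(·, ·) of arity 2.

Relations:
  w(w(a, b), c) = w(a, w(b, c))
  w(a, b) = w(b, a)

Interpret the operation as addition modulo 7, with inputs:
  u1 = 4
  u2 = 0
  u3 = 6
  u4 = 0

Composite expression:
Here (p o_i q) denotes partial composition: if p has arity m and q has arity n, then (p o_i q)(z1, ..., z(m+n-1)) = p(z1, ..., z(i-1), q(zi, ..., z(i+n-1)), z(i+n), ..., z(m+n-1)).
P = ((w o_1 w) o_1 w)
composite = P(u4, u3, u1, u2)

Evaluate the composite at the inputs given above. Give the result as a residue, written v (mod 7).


3 (mod 7)

w(u4, u3) = 6
w(w(u4, u3), u1) = 3
w(w(w(u4, u3), u1), u2) = 3


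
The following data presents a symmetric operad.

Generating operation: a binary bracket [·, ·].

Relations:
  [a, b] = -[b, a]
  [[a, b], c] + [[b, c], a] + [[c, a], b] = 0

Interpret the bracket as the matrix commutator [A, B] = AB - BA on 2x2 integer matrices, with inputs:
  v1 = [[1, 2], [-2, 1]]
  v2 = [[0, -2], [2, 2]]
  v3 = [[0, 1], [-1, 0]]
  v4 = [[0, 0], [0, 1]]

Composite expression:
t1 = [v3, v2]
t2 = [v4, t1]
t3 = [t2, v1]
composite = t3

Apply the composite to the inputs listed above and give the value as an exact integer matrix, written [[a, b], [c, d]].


[v3, v2] = [[0, 2], [2, 0]]
[v4, [v3, v2]] = [[0, -2], [2, 0]]
[[v4, [v3, v2]], v1] = [[0, 0], [0, 0]]

[[0, 0], [0, 0]]


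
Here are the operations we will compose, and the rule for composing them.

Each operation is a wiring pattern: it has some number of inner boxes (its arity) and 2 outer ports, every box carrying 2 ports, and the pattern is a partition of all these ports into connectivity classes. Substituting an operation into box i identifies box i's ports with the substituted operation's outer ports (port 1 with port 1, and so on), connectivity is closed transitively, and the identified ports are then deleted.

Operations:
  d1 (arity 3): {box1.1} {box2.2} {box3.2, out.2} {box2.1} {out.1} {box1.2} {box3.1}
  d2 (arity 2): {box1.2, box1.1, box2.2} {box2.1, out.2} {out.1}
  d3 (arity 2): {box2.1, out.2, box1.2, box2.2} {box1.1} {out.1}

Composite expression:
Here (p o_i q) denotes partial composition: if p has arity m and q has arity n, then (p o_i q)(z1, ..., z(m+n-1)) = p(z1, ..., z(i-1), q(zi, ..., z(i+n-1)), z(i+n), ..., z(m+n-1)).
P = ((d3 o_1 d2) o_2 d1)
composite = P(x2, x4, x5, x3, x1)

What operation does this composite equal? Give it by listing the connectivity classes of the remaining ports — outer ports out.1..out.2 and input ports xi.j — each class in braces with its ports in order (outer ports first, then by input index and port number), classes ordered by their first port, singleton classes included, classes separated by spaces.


Treat the ports identified at d3 as solder joints: merge, then drop.
composing d1 on (x4, x5, x3), with out.j its own outer ports: {out.1} {out.2, x3.2} {x3.1} {x4.1} {x4.2} {x5.1} {x5.2}
composing d2 on (x2, x4, x5, x3), with out.j its own outer ports: {out.1} {out.2} {x2.1, x2.2, x3.2} {x3.1} {x4.1} {x4.2} {x5.1} {x5.2}
composing d3 on (x2, x4, x5, x3, x1), with out.j its own outer ports: {out.1} {out.2, x1.1, x1.2} {x2.1, x2.2, x3.2} {x3.1} {x4.1} {x4.2} {x5.1} {x5.2}

{out.1} {out.2, x1.1, x1.2} {x2.1, x2.2, x3.2} {x3.1} {x4.1} {x4.2} {x5.1} {x5.2}


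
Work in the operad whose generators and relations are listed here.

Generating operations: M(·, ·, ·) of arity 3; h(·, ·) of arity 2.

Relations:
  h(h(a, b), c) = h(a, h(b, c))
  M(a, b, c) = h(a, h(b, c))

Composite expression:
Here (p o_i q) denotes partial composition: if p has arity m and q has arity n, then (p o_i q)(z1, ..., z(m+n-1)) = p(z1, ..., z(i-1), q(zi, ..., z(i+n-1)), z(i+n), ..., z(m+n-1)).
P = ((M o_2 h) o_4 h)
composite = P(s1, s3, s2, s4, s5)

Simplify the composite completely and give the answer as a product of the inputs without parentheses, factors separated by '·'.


s1 · s3 · s2 · s4 · s5

Associativity of M dissolves the nesting; only the s-input order survives.
h(s3, s2) unparenthesizes to s3 · s2
h(s4, s5) unparenthesizes to s4 · s5
M(s1, h(s3, s2), h(s4, s5)) unparenthesizes to s1 · s3 · s2 · s4 · s5


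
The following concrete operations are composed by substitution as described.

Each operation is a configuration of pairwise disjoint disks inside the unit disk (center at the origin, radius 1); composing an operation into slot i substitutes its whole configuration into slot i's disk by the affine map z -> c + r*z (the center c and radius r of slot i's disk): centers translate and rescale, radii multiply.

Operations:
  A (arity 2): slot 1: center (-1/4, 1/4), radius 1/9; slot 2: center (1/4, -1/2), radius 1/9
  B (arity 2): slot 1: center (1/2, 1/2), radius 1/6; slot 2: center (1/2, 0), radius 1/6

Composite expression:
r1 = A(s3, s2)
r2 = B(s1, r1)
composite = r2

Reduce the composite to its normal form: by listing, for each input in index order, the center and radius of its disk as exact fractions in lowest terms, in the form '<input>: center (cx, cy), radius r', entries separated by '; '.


s1: center (1/2, 1/2), radius 1/6; s2: center (13/24, -1/12), radius 1/54; s3: center (11/24, 1/24), radius 1/54

Below B, radii multiply path by path; the s-disk centers shift.
s1 passes through 1 substitution, ending at center (1/2, 1/2), radius 1/6
s3 passes through 2 substitutions, ending at center (11/24, 1/24), radius 1/54
s2 passes through 2 substitutions, ending at center (13/24, -1/12), radius 1/54


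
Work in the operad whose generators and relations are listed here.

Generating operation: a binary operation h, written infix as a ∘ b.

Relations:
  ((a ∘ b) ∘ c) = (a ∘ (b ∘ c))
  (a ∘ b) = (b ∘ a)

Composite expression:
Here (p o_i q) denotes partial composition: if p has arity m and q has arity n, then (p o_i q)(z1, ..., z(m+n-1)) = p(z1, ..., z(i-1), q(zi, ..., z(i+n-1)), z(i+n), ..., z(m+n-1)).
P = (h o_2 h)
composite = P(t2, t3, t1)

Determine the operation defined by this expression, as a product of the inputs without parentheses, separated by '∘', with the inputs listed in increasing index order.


Reordering under h is free, so list the t-inputs canonically.
(t3 ∘ t1) unparenthesizes to t3 ∘ t1
(t2 ∘ (t3 ∘ t1)) unparenthesizes to t2 ∘ t3 ∘ t1
the factors in increasing index order: t1 ∘ t2 ∘ t3

t1 ∘ t2 ∘ t3


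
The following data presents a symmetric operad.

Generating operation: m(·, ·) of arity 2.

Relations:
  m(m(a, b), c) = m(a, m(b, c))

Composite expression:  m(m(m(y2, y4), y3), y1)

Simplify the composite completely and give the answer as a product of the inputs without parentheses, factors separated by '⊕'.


All parenthesizations of m agree; list the y-inputs left to right.
m(y2, y4) collapses to y2 ⊕ y4
m(m(y2, y4), y3) collapses to y2 ⊕ y4 ⊕ y3
m(m(m(y2, y4), y3), y1) collapses to y2 ⊕ y4 ⊕ y3 ⊕ y1

y2 ⊕ y4 ⊕ y3 ⊕ y1


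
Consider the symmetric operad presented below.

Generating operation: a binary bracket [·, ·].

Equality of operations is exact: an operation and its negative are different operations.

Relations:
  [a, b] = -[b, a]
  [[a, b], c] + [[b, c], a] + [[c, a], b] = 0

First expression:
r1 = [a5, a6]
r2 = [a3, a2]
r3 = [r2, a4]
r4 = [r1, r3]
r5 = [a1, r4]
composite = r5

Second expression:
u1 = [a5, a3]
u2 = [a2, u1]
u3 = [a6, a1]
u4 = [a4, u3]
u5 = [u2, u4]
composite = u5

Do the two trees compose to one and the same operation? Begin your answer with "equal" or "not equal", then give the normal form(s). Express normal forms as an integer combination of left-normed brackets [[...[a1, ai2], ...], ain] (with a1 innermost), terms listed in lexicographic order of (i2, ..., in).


not equal; the first gives [[[[[a1, a2], a3], a4], a5], a6] - [[[[[a1, a2], a3], a4], a6], a5] - [[[[[a1, a3], a2], a4], a5], a6] + [[[[[a1, a3], a2], a4], a6], a5] - [[[[[a1, a4], a2], a3], a5], a6] + [[[[[a1, a4], a2], a3], a6], a5] + [[[[[a1, a4], a3], a2], a5], a6] - [[[[[a1, a4], a3], a2], a6], a5] - [[[[[a1, a5], a6], a2], a3], a4] + [[[[[a1, a5], a6], a3], a2], a4] + [[[[[a1, a5], a6], a4], a2], a3] - [[[[[a1, a5], a6], a4], a3], a2] + [[[[[a1, a6], a5], a2], a3], a4] - [[[[[a1, a6], a5], a3], a2], a4] - [[[[[a1, a6], a5], a4], a2], a3] + [[[[[a1, a6], a5], a4], a3], a2] and the second [[[[[a1, a6], a4], a2], a3], a5] - [[[[[a1, a6], a4], a2], a5], a3] - [[[[[a1, a6], a4], a3], a5], a2] + [[[[[a1, a6], a4], a5], a3], a2]

The first expression, normalized: [[[[[a1, a2], a3], a4], a5], a6] - [[[[[a1, a2], a3], a4], a6], a5] - [[[[[a1, a3], a2], a4], a5], a6] + [[[[[a1, a3], a2], a4], a6], a5] - [[[[[a1, a4], a2], a3], a5], a6] + [[[[[a1, a4], a2], a3], a6], a5] + [[[[[a1, a4], a3], a2], a5], a6] - [[[[[a1, a4], a3], a2], a6], a5] - [[[[[a1, a5], a6], a2], a3], a4] + [[[[[a1, a5], a6], a3], a2], a4] + [[[[[a1, a5], a6], a4], a2], a3] - [[[[[a1, a5], a6], a4], a3], a2] + [[[[[a1, a6], a5], a2], a3], a4] - [[[[[a1, a6], a5], a3], a2], a4] - [[[[[a1, a6], a5], a4], a2], a3] + [[[[[a1, a6], a5], a4], a3], a2]
The second expression, normalized: [[[[[a1, a6], a4], a2], a3], a5] - [[[[[a1, a6], a4], a2], a5], a3] - [[[[[a1, a6], a4], a3], a5], a2] + [[[[[a1, a6], a4], a5], a3], a2]
Different reductions; not equal.


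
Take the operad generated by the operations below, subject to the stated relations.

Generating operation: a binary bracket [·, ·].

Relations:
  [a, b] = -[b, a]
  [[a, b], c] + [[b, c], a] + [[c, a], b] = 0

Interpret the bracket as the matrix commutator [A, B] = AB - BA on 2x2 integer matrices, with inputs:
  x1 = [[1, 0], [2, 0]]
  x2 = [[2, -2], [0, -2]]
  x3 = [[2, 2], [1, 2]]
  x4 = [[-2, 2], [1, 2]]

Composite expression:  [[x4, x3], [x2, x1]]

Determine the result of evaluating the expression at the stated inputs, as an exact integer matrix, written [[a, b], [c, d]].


[[56, -64], [-32, -56]]

[x4, x3] = [[0, -8], [4, 0]]
[x2, x1] = [[-4, 2], [-8, 4]]
[[x4, x3], [x2, x1]] = [[56, -64], [-32, -56]]


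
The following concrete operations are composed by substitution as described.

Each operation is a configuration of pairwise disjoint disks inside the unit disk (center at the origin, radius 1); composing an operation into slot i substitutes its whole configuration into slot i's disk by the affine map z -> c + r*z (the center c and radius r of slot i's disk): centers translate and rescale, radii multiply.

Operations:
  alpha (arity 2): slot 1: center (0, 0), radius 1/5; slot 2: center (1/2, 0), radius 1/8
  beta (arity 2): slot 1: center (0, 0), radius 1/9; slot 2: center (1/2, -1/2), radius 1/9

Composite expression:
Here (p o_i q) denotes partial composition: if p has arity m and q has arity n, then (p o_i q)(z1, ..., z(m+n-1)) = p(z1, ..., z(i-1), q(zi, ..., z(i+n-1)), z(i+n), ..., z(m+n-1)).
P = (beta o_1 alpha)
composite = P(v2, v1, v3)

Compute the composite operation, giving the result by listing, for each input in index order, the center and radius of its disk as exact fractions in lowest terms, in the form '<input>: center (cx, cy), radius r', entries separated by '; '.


v1: center (1/18, 0), radius 1/72; v2: center (0, 0), radius 1/45; v3: center (1/2, -1/2), radius 1/9

Only the slot chain above each v matters under beta; compose those maps.
v2 passes through 2 substitutions, ending at center (0, 0), radius 1/45
v1 passes through 2 substitutions, ending at center (1/18, 0), radius 1/72
v3 passes through 1 substitution, ending at center (1/2, -1/2), radius 1/9


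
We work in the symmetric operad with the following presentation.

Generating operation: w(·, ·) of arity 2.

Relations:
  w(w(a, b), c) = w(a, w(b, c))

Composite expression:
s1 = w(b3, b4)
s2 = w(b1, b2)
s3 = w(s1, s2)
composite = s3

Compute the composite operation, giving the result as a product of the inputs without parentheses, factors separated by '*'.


b3 * b4 * b1 * b2

Key point: w is associative — brackets drop, the b-order remains.
w(b3, b4) collapses to b3 * b4
w(b1, b2) collapses to b1 * b2
w(w(b3, b4), w(b1, b2)) collapses to b3 * b4 * b1 * b2


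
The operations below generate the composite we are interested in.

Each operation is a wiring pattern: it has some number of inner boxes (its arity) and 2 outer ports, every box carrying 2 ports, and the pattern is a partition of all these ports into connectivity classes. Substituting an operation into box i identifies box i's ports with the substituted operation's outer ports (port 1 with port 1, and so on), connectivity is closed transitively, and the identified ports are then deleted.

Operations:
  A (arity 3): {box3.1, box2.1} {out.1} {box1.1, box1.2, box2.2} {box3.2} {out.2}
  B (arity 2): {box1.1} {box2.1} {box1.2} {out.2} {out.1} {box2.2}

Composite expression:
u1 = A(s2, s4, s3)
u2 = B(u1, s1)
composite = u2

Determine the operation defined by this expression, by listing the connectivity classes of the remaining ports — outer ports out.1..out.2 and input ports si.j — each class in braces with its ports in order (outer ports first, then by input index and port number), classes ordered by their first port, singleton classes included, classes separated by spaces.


{out.1} {out.2} {s1.1} {s1.2} {s2.1, s2.2, s4.2} {s3.1, s4.1} {s3.2}

After gluing at B, chains via deleted ports link the s-ports.
the subtree at A composes to {out.1} {out.2} {s2.1, s2.2, s4.2} {s3.1, s4.1} {s3.2} on (s2, s4, s3); out.j = own outer ports
the subtree at B composes to {out.1} {out.2} {s1.1} {s1.2} {s2.1, s2.2, s4.2} {s3.1, s4.1} {s3.2} on (s2, s4, s3, s1); out.j = own outer ports


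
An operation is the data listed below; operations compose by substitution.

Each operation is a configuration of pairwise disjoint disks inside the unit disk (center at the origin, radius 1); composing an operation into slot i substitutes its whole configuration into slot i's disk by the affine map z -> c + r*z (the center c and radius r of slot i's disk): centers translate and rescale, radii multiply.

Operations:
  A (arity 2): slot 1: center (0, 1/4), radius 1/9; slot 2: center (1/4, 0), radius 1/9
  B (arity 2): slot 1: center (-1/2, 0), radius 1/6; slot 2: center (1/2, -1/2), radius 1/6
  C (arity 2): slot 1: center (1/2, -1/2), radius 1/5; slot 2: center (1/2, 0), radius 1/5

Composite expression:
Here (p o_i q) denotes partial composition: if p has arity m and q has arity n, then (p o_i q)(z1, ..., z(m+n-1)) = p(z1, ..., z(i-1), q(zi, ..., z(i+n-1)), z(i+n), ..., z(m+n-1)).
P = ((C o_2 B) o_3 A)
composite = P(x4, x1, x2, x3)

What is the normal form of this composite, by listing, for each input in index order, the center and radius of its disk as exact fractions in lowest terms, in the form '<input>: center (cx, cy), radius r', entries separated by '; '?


x1: center (2/5, 0), radius 1/30; x2: center (3/5, -11/120), radius 1/270; x3: center (73/120, -1/10), radius 1/270; x4: center (1/2, -1/2), radius 1/5

Only the slot chain above each x matters under C; compose those maps.
for x4, the 1-step affine chain lands on center (1/2, -1/2), radius 1/5
for x1, the 2-step affine chain lands on center (2/5, 0), radius 1/30
for x2, the 3-step affine chain lands on center (3/5, -11/120), radius 1/270
for x3, the 3-step affine chain lands on center (73/120, -1/10), radius 1/270


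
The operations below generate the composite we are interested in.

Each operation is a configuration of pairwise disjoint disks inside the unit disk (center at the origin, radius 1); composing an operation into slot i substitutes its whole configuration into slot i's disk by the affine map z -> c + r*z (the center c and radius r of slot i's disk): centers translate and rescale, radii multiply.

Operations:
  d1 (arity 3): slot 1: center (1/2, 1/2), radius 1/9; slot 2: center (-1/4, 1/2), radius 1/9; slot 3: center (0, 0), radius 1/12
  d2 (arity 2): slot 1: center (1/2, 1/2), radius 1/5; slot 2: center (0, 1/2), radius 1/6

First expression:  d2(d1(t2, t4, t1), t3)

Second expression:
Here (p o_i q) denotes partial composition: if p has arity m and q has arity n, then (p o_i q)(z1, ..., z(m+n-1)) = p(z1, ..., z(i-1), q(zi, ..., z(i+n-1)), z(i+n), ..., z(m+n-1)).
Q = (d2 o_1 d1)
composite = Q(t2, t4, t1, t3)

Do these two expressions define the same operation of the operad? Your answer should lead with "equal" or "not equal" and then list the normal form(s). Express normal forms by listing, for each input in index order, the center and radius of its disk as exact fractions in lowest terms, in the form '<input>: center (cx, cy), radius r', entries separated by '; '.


equal: each reduces to t1: center (1/2, 1/2), radius 1/60; t2: center (3/5, 3/5), radius 1/45; t3: center (0, 1/2), radius 1/6; t4: center (9/20, 3/5), radius 1/45

The first expression reduces to t1: center (1/2, 1/2), radius 1/60; t2: center (3/5, 3/5), radius 1/45; t3: center (0, 1/2), radius 1/6; t4: center (9/20, 3/5), radius 1/45
The second expression reduces to t1: center (1/2, 1/2), radius 1/60; t2: center (3/5, 3/5), radius 1/45; t3: center (0, 1/2), radius 1/6; t4: center (9/20, 3/5), radius 1/45
The normal forms match — equal.


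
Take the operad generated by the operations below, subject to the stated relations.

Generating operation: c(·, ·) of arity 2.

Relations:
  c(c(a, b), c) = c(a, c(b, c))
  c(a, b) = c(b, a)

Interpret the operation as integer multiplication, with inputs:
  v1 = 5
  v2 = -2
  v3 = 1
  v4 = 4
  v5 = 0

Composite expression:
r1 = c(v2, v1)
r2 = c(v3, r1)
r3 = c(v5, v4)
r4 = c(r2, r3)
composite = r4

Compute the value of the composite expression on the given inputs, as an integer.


c(v2, v1) = -10
c(v3, c(v2, v1)) = -10
c(v5, v4) = 0
c(c(v3, c(v2, v1)), c(v5, v4)) = 0

0


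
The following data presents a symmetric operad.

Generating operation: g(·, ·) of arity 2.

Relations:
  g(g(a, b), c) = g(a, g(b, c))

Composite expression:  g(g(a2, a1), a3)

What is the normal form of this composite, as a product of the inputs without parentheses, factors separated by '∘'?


a2 ∘ a1 ∘ a3


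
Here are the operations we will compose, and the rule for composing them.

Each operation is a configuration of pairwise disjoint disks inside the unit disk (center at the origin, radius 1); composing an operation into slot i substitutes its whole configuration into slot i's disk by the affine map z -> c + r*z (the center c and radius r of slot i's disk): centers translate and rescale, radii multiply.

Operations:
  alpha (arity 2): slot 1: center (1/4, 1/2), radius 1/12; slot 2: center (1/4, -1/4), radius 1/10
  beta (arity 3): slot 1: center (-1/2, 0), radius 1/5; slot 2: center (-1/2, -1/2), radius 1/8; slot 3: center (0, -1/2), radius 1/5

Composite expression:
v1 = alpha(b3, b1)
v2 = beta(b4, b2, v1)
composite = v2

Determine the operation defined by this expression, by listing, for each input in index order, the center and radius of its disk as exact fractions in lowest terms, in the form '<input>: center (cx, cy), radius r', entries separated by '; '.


b1: center (1/20, -11/20), radius 1/50; b2: center (-1/2, -1/2), radius 1/8; b3: center (1/20, -2/5), radius 1/60; b4: center (-1/2, 0), radius 1/5


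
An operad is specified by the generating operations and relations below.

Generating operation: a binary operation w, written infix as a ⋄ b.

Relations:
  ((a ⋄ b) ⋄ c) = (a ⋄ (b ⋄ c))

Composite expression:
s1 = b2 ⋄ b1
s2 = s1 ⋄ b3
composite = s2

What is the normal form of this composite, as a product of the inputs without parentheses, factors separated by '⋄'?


b2 ⋄ b1 ⋄ b3

The w-tree's shape is irrelevant; the b-reading-order decides.
(b2 ⋄ b1) linearizes to b2 ⋄ b1
((b2 ⋄ b1) ⋄ b3) linearizes to b2 ⋄ b1 ⋄ b3


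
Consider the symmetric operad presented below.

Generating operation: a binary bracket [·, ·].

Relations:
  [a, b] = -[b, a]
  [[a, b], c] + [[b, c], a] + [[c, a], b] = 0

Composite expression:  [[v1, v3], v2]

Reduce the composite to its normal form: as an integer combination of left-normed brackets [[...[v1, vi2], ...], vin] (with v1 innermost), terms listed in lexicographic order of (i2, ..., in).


[[v1, v3], v2]

Antisymmetry and Jacobi reduce to v1-anchored left-normed brackets.
Composite bracket: [[v1, v3], v2]
The bracket unfolds into 4 signed words via [a, b] = ab - ba (2^2 = 4).
Words beginning with v1 determine it all:
  v1v3v2 appears with sign +1, giving the term +[[v1, v3], v2]


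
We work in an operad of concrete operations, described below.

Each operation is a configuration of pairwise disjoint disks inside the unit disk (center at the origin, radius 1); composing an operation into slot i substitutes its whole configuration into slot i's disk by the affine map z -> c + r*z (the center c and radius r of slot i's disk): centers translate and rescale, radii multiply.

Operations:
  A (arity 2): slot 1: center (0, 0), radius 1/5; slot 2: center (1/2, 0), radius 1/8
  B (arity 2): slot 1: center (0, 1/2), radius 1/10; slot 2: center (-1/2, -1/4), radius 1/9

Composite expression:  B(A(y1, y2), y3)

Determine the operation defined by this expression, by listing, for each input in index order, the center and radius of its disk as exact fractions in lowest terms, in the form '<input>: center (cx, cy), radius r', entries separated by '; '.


Affine substitution under B: radii multiply and y-centers shift.
for y1, the 2-step affine chain lands on center (0, 1/2), radius 1/50
for y2, the 2-step affine chain lands on center (1/20, 1/2), radius 1/80
for y3, the 1-step affine chain lands on center (-1/2, -1/4), radius 1/9

y1: center (0, 1/2), radius 1/50; y2: center (1/20, 1/2), radius 1/80; y3: center (-1/2, -1/4), radius 1/9


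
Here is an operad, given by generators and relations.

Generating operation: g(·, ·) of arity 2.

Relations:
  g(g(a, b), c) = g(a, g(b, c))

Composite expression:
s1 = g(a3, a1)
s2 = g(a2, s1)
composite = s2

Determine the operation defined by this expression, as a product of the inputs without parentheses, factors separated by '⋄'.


a2 ⋄ a3 ⋄ a1

Associativity of g dissolves the nesting; only the a-input order survives.
g(a3, a1) collapses to a3 ⋄ a1
g(a2, g(a3, a1)) collapses to a2 ⋄ a3 ⋄ a1


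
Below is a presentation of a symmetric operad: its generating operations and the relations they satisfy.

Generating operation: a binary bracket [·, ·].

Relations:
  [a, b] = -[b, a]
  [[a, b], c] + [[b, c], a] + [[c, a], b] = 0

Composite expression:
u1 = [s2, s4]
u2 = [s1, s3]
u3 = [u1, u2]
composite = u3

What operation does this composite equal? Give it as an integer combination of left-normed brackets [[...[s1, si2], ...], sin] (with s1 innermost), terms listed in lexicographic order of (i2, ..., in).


Antisymmetry and Jacobi reduce to s1-anchored left-normed brackets.
Composite bracket: [[s2, s4], [s1, s3]]
Each bracket splits as ab - ba, giving 8 signed words (2^3 = 8).
Coefficients come from the s1-initial words:
  the word s1s3s2s4 carries sign -1 and contributes -[[[s1, s3], s2], s4]
  the word s1s3s4s2 carries sign +1 and contributes +[[[s1, s3], s4], s2]

-[[[s1, s3], s2], s4] + [[[s1, s3], s4], s2]


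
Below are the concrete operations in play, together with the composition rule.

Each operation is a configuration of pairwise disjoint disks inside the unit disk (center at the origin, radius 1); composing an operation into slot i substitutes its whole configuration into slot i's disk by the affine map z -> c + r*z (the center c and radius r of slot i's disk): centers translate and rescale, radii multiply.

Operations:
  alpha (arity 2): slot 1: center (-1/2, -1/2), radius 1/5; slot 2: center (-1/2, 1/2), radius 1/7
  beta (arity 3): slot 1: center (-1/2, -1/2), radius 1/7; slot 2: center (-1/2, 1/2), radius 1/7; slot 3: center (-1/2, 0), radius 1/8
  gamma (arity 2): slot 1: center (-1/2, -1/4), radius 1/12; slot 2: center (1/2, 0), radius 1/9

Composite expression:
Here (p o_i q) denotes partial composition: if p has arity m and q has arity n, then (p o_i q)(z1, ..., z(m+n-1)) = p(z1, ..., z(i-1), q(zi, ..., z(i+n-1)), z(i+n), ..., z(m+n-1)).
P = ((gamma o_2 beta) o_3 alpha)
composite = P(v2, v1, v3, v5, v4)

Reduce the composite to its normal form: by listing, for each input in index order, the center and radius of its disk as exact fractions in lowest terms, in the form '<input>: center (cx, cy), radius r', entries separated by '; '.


v1: center (4/9, -1/18), radius 1/63; v2: center (-1/2, -1/4), radius 1/12; v3: center (55/126, 1/21), radius 1/315; v4: center (4/9, 0), radius 1/72; v5: center (55/126, 4/63), radius 1/441

Below gamma, radii multiply path by path; the v-disk centers shift.
v2 passes through 1 substitution, ending at center (-1/2, -1/4), radius 1/12
v1 passes through 2 substitutions, ending at center (4/9, -1/18), radius 1/63
v3 passes through 3 substitutions, ending at center (55/126, 1/21), radius 1/315
v5 passes through 3 substitutions, ending at center (55/126, 4/63), radius 1/441
v4 passes through 2 substitutions, ending at center (4/9, 0), radius 1/72


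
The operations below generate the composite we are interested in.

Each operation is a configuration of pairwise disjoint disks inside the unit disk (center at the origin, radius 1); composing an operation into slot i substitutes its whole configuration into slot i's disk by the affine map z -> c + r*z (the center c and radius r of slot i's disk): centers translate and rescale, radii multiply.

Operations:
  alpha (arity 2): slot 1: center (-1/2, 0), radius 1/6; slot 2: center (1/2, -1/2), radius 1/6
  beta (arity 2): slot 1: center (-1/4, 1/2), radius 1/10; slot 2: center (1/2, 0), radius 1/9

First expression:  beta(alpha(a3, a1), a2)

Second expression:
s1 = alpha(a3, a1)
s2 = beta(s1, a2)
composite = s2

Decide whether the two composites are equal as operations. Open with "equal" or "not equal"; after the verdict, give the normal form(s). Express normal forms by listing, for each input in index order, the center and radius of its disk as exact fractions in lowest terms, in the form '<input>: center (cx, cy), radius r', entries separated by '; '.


Reducing the first expression gives a1: center (-1/5, 9/20), radius 1/60; a2: center (1/2, 0), radius 1/9; a3: center (-3/10, 1/2), radius 1/60
Reducing the second expression gives a1: center (-1/5, 9/20), radius 1/60; a2: center (1/2, 0), radius 1/9; a3: center (-3/10, 1/2), radius 1/60
One common form — equal.

equal; both compose to a1: center (-1/5, 9/20), radius 1/60; a2: center (1/2, 0), radius 1/9; a3: center (-3/10, 1/2), radius 1/60


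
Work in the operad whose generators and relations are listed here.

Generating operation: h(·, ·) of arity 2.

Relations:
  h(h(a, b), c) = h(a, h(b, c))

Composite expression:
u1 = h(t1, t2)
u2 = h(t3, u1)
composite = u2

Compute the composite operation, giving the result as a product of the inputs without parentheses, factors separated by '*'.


All parenthesizations of h agree; list the t-inputs left to right.
h(t1, t2) linearizes to t1 * t2
h(t3, h(t1, t2)) linearizes to t3 * t1 * t2

t3 * t1 * t2


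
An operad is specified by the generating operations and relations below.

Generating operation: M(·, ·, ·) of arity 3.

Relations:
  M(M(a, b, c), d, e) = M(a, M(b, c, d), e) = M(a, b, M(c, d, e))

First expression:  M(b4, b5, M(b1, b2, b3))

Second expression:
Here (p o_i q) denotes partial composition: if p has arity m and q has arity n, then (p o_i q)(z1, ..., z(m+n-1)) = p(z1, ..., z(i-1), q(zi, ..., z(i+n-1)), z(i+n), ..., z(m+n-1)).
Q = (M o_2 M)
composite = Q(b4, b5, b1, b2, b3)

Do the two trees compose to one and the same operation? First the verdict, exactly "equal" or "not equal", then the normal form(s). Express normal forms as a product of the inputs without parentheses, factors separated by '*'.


equal — both sides give b4 * b5 * b1 * b2 * b3

Reducing the first expression gives b4 * b5 * b1 * b2 * b3
Reducing the second expression gives b4 * b5 * b1 * b2 * b3
Identical normal forms: equal.


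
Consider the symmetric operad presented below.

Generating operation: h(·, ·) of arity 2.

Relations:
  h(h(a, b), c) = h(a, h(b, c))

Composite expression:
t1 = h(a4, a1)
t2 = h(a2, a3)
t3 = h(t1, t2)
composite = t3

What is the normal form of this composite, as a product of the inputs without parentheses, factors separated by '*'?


a4 * a1 * a2 * a3


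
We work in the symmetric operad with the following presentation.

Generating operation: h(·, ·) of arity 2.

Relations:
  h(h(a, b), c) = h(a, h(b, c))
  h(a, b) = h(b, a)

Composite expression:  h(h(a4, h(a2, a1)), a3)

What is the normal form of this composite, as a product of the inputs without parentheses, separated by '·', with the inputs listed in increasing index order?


a1 · a2 · a3 · a4


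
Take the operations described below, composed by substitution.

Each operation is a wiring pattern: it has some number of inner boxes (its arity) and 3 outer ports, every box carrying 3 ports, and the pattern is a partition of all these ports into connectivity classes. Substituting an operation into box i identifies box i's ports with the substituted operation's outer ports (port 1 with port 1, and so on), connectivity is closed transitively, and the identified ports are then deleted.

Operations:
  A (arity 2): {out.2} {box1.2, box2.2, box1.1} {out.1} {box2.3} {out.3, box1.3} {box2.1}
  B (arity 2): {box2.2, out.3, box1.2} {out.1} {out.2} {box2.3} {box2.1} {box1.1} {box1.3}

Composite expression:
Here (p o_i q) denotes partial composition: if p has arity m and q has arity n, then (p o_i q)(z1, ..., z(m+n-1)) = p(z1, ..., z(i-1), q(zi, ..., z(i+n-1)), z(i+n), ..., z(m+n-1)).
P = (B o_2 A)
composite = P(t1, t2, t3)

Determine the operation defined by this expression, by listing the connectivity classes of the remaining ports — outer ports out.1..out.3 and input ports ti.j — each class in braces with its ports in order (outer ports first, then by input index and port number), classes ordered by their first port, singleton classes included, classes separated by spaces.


{out.1} {out.2} {out.3, t1.2} {t1.1} {t1.3} {t2.1, t2.2, t3.2} {t2.3} {t3.1} {t3.3}

Treat the ports identified at B as solder joints: merge, then drop.
composing A on (t2, t3), with out.j its own outer ports: {out.1} {out.2} {out.3, t2.3} {t2.1, t2.2, t3.2} {t3.1} {t3.3}
composing B on (t1, t2, t3), with out.j its own outer ports: {out.1} {out.2} {out.3, t1.2} {t1.1} {t1.3} {t2.1, t2.2, t3.2} {t2.3} {t3.1} {t3.3}


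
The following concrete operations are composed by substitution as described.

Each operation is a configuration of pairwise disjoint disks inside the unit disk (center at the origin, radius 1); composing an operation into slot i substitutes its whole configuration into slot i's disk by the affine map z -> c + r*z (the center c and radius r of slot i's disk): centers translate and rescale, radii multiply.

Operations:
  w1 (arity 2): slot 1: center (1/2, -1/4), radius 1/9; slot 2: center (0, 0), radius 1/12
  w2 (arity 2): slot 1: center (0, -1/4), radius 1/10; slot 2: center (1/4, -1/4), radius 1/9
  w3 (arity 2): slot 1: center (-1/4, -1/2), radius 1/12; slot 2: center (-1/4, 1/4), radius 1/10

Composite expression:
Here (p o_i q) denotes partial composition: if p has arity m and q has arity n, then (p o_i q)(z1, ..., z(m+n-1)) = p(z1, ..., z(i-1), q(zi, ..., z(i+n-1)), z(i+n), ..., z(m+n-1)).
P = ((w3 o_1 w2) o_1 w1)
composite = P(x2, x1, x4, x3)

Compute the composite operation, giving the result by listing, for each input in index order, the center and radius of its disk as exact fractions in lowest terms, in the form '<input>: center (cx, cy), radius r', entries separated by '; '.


x1: center (-1/4, -25/48), radius 1/1440; x2: center (-59/240, -251/480), radius 1/1080; x3: center (-1/4, 1/4), radius 1/10; x4: center (-11/48, -25/48), radius 1/108


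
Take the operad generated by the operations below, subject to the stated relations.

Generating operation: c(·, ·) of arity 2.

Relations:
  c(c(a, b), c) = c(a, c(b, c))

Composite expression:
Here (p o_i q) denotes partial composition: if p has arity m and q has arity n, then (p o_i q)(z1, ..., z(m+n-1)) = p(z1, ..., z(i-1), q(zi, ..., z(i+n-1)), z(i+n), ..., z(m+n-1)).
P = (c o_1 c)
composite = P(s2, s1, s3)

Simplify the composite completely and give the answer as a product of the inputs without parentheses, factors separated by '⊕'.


s2 ⊕ s1 ⊕ s3

Every regrouping of c is equal, so read the s-inputs in written order.
c(s2, s1) unparenthesizes to s2 ⊕ s1
c(c(s2, s1), s3) unparenthesizes to s2 ⊕ s1 ⊕ s3


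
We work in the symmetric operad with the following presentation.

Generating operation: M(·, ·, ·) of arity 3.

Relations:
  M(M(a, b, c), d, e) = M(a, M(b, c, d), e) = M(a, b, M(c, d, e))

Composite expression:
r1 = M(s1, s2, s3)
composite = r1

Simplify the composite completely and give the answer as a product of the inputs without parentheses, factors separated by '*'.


s1 * s2 * s3
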